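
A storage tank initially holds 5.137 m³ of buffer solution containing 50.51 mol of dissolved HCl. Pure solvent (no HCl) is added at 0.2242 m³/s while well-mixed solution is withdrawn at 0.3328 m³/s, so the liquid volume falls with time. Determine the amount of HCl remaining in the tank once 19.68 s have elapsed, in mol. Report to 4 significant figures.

Total volume: dV/dt = Q_in − Q_out = -0.108600 m³/s, so V(t) = 5.137 − 0.108600 t and V(19.68) = 2.99975 m³.
No HCl enters, so dm/dt = −Q_out · (m/V).
dm/m = −Q_out dt/(V₀ − 0.108600 t); integrating gives ln(m/m₀) = −(Q_out/(Q_in−Q_out)) ln(V/V₀).
m = m₀ (V₀/V)^(Q_out/(Q_in−Q_out)) = 50.51 × (5.137/2.99975)^(-3.06446) = 9.71507 mol.

9.715 mol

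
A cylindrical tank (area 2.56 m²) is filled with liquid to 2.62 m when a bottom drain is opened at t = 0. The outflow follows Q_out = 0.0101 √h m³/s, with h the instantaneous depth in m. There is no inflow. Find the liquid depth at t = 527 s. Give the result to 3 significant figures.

0.335 m

With no inflow, A dh/dt = −0.0101 √h.
This is separable: 2 d(√h)/dt = −0.0101/A, so √h = √h₀ − (0.0101/(2A)) t.
√h = √2.62 − 0.0101·527/(2·2.56) = 1.6186 − 1.0396 = 0.57905.
h = 0.57905² = 0.33530 m.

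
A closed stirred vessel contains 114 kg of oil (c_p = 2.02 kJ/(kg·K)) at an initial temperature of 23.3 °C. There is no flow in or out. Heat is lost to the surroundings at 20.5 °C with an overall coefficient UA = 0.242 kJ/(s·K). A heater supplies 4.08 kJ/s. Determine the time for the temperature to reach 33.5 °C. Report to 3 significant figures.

Heat balance on the well-mixed liquid: M c_p dT/dt = −UA(T − T_amb) + Q̇.
τ = M c_p/UA = 951.57 s; T_ss = T_amb + Q̇/UA = 20.5 + 4.08/0.242 = 37.360 °C.
T(t) = T_ss + (T₀ − T_ss)e^(−t/τ); set T = 33.5:
t = −τ ln[(T − T_ss)/(T₀ − T_ss)] = −951.57 · ln(0.27451) = 1230.2 s.

1230 s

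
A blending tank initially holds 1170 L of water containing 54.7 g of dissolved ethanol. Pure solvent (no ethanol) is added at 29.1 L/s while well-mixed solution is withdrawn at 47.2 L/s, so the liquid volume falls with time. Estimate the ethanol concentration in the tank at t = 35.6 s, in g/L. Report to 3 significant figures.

Let m(t) be the amount of ethanol. Volume: V(t) = V₀ + (Q_in − Q_out) t = 1170 − 18.100 t; V(35.6) = 525.64 L.
Solute balance: dm/dt = 0 − Q_out C = −Q_out m/V(t).
dm/m = −Q_out dt/(V₀ − 18.100 t); integrating gives ln(m/m₀) = −(Q_out/(Q_in−Q_out)) ln(V/V₀).
m = m₀ (V₀/V)^(Q_out/(Q_in−Q_out)) = 54.7 × (1170/525.64)^(-2.6077) = 6.7890 g.
C = m/V = 6.7890/525.64 = 0.012916 g/L.

0.0129 g/L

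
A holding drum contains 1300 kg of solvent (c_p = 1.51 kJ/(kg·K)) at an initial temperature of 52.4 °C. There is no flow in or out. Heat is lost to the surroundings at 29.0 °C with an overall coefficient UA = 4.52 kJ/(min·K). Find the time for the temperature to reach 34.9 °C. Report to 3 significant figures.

Energy balance: M c_p dT/dt = −UA(T − T_amb).
τ = M c_p/UA = 434.29 min; T_ss = T_amb = 29.000 °C.
T(t) = T_ss + (T₀ − T_ss)e^(−t/τ); set T = 34.9:
t = −τ ln[(T − T_ss)/(T₀ − T_ss)] = −434.29 · ln(0.25214) = 598.36 min.

598 min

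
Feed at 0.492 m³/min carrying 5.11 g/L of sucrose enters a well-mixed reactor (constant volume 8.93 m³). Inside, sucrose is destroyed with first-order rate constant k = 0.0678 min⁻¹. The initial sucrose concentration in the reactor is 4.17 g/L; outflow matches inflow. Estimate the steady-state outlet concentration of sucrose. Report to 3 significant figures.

V dC/dt = Q(C_in − C) − k V C.
Steady state (dC/dt = 0): C_ss = Q C_in/(Q + kV) = C_in/(1 + kV/Q).
C_ss = 0.492·5.11/(0.492 + 0.0678·8.93) = 2.5141/1.0975 = 2.2909 g/L.

2.29 g/L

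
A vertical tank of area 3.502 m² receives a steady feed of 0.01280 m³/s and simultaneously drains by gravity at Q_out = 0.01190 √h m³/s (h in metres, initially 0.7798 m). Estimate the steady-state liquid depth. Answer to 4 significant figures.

Volume balance on the tank: A dh/dt = Q_in − 0.01190 √h. At steady state dh/dt = 0:
Q_in = 0.01190 √h_ss ⇒ √h_ss = 0.01280/0.01190 = 1.07563.
h_ss = 1.07563² = 1.15698 m. (Since h₀ = 0.7798 m < h_ss, the level will rise toward this value.)

1.157 m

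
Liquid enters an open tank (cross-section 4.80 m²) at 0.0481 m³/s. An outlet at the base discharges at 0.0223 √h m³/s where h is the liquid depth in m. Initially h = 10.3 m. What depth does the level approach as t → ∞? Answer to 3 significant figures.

4.65 m

Level balance: A dh/dt = 0.0481 − 0.0223 √h. Setting dh/dt = 0:
Q_in = 0.0223 √h_ss ⇒ √h_ss = 0.0481/0.0223 = 2.1570.
h_ss = 2.1570² = 4.6524 m. (Since h₀ = 10.3 m > h_ss, the level will fall toward this value.)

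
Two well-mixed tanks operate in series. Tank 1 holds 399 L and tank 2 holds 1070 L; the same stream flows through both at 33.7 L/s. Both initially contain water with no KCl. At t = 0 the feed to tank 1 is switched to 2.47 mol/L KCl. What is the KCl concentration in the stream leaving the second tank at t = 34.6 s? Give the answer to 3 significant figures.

Time constants: τᵢ = Vᵢ/Q for each well-mixed tank.
τ₁ = 399/33.7 = 11.840 s; τ₂ = 1070/33.7 = 31.751 s.
Tank 1: C₁ = C_in(1 − e^(−t/τ₁)). Tank 2 (τ₁ ≠ τ₂): C₂ = C_in[1 − (τ₁ e^(−t/τ₁) − τ₂ e^(−t/τ₂))/(τ₁ − τ₂)].
At t = 34.6: e^(−t/τ₁) = 0.053807, e^(−t/τ₂) = 0.33630.
C₂ = 2.47·[1 − (11.840·0.053807 − 31.751·0.33630)/(-19.911)] = 2.47·0.49571 = 1.2244 mol/L.

1.22 mol/L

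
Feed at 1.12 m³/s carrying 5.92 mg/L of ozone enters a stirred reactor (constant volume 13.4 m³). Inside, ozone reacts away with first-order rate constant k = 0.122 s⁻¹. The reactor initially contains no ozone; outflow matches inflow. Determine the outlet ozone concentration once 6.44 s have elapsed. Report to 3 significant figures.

1.77 mg/L

Species balance: V dC/dt = Q C_in − Q C − k V C.
dC/dt = (Q/V) C_in − (Q/V + k) C; effective rate a = Q/V + k = 0.083582 + 0.122 = 0.20558 s⁻¹.
C_ss = Q C_in/(Q + kV) = 2.4069 mg/L; C(t) = C_ss + (C₀ − C_ss) e^(−a t).
C(6.44) = 2.4069 + (-2.4069)·e^(−0.20558·6.44) = 2.4069 + (-2.4069)·0.26608 = 1.7664 mg/L.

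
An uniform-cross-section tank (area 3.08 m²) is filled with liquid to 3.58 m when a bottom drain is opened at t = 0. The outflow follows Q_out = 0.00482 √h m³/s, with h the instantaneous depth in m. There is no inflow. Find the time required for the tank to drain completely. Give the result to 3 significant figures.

2420 s

Accumulation of liquid (constant cross-section A): A dh/dt = −0.00482 √h.
Separate and integrate: 2(√h − √h₀) = −(0.00482/A) t.
Tank is empty when √h = 0: t_empty = 2A√h₀/0.00482.
t_empty = 2·3.08·√3.58/0.00482 = 6.1600·1.8921/0.00482 = 2418.1 s.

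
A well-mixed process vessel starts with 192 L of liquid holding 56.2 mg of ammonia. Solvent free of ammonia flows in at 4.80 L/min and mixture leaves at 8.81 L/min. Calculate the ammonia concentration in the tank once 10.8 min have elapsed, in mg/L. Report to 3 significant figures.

Let m(t) be the amount of ammonia. Volume: V(t) = V₀ + (Q_in − Q_out) t = 192 − 4.0100 t; V(10.8) = 148.69 L.
Solute balance: dm/dt = 0 − Q_out C = −Q_out m/V(t).
Separate: dm/m = −Q_out dt/V(t) ⇒ ln(m/m₀) = −(Q_out/(Q_in−Q_out)) ln(V/V₀).
m = m₀ (V₀/V)^(Q_out/(Q_in−Q_out)) = 56.2 × (192/148.69)^(-2.1970) = 32.051 mg.
C = m/V = 32.051/148.69 = 0.21555 mg/L.

0.216 mg/L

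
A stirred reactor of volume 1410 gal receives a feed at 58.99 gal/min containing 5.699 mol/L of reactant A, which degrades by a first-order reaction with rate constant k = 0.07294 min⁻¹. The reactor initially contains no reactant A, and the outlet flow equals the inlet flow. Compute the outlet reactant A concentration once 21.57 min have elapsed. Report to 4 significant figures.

1.903 mol/L

V dC/dt = Q(C_in − C) − k V C.
This is linear with rate a = Q/V + k = 0.114777 min⁻¹.
C_ss = Q C_in/(Q + kV) = 2.07732 mol/L; C(t) = C_ss + (C₀ − C_ss) e^(−a t).
C(21.57) = 2.07732 + (-2.07732)·e^(−0.114777·21.57) = 2.07732 + (-2.07732)·0.0841010 = 1.90262 mol/L.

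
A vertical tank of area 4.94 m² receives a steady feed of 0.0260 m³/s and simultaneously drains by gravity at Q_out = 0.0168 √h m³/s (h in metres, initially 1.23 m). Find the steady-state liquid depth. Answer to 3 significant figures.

2.40 m

Level balance: A dh/dt = 0.0260 − 0.0168 √h. Setting dh/dt = 0:
Q_in = 0.0168 √h_ss ⇒ √h_ss = 0.0260/0.0168 = 1.5476.
h_ss = 1.5476² = 2.3951 m. (Since h₀ = 1.23 m < h_ss, the level will rise toward this value.)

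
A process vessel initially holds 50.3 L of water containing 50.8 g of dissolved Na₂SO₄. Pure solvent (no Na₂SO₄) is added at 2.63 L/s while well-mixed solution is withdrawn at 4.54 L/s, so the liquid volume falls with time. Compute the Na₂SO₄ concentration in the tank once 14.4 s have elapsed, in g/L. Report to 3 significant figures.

0.340 g/L

Total volume: dV/dt = Q_in − Q_out = -1.9100 L/s, so V(t) = 50.3 − 1.9100 t and V(14.4) = 22.796 L.
Solute balance: dm/dt = 0 − Q_out C = −Q_out m/V(t).
Separate: dm/m = −Q_out dt/V(t) ⇒ ln(m/m₀) = −(Q_out/(Q_in−Q_out)) ln(V/V₀).
m = m₀ (V₀/V)^(Q_out/(Q_in−Q_out)) = 50.8 × (50.3/22.796)^(-2.3770) = 7.7425 g.
C = m/V = 7.7425/22.796 = 0.33964 g/L.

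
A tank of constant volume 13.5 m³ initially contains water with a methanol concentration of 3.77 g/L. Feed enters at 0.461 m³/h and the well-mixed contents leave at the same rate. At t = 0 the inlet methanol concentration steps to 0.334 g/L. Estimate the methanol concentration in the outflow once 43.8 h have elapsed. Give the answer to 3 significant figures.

1.10 g/L

Transient balance on the dissolved component: V dC/dt = Q(C_in − C).
Time constant τ = V/Q = 13.5/0.461 = 29.284 h.
C approaches C_in exponentially: C(t) = C_in + (C₀ − C_in) e^(−t/τ).
C(43.8) = 0.334 + (3.77 − 0.334)·e^(−43.8/29.284) = 0.334 + (3.4360)·0.22409 = 1.1040 g/L.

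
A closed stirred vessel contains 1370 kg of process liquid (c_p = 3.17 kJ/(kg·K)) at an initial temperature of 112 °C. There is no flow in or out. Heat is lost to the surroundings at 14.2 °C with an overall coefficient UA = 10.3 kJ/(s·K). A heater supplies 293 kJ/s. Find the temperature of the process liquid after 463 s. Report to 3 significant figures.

65.8 °C

Lumped-capacitance energy balance: M c_p dT/dt = UA(T_amb − T) + Q̇.
dT/dt = (T_ss − T)/τ with T_ss = T_amb + Q̇/UA = 14.2 + 293/10.3 = 42.647 °C, τ = M c_p/UA = 1370·3.17/10.3 = 421.64 s.
Integrating: T(t) = T_ss + (T₀ − T_ss) e^(−t/τ).
T(463) = 42.647 + (69.353)·0.33351 = 65.776 °C.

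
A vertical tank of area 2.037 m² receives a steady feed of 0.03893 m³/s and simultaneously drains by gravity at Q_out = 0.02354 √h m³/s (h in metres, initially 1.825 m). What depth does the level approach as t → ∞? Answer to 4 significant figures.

Level balance: A dh/dt = 0.03893 − 0.02354 √h. Setting dh/dt = 0:
Q_in = 0.02354 √h_ss ⇒ √h_ss = 0.03893/0.02354 = 1.65378.
h_ss = 1.65378² = 2.73499 m. (Since h₀ = 1.825 m < h_ss, the level will rise toward this value.)

2.735 m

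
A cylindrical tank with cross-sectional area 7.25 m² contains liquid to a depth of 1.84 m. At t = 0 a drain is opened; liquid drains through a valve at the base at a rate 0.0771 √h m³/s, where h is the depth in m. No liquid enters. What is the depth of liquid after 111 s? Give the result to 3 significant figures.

A dh/dt = −Q_out = −0.0771 √h.
∫ h^(−1/2) dh = −(0.0771/A) ∫ dt, giving 2√h = 2√h₀ − (0.0771/A) t.
√h = √1.84 − 0.0771·111/(2·7.25) = 1.3565 − 0.59021 = 0.76625.
h = 0.76625² = 0.58714 m.

0.587 m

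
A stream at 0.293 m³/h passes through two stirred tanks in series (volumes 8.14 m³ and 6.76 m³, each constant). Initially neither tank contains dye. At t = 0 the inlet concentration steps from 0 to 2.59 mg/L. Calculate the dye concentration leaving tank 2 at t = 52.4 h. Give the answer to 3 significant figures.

Each tank obeys Vᵢ dCᵢ/dt = Q(Cᵢ₋₁ − Cᵢ), so τᵢ = Vᵢ/Q.
τ₁ = 8.14/0.293 = 27.782 h; τ₂ = 6.76/0.293 = 23.072 h.
Tank 1: C₁ = C_in(1 − e^(−t/τ₁)). Tank 2 (τ₁ ≠ τ₂): C₂ = C_in[1 − (τ₁ e^(−t/τ₁) − τ₂ e^(−t/τ₂))/(τ₁ − τ₂)].
At t = 52.4: e^(−t/τ₁) = 0.15166, e^(−t/τ₂) = 0.10319.
C₂ = 2.59·[1 − (27.782·0.15166 − 23.072·0.10319)/(4.7099)] = 2.59·0.61093 = 1.5823 mg/L.

1.58 mg/L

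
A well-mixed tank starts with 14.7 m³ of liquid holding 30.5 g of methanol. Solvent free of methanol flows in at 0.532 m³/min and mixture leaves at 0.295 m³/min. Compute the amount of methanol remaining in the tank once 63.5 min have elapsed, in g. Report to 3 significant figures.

Total volume: dV/dt = Q_in − Q_out = 0.23700 m³/min, so V(t) = 14.7 + 0.23700 t and V(63.5) = 29.750 m³.
Solute balance: dm/dt = 0 − Q_out C = −Q_out m/V(t).
dm/m = −Q_out dt/(V₀ + 0.23700 t); integrating gives ln(m/m₀) = −(Q_out/(Q_in−Q_out)) ln(V/V₀).
m = m₀ (V₀/V)^(Q_out/(Q_in−Q_out)) = 30.5 × (14.7/29.750)^(1.2447) = 12.683 g.

12.7 g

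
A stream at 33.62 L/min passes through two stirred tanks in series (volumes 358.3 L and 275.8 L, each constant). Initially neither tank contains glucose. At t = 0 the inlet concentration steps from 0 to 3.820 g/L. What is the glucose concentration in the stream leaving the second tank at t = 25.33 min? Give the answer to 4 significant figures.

Species balance on tank i: dCᵢ/dt = (Cᵢ₋₁ − Cᵢ)/τᵢ with τᵢ = Vᵢ/Q.
τ₁ = 358.3/33.62 = 10.6573 min; τ₂ = 275.8/33.62 = 8.20345 min.
Solving the cascade with C₁(0)=C₂(0)=0 gives C₂(t) = C_in[1 − (τ₁ e^(−t/τ₁) − τ₂ e^(−t/τ₂))/(τ₁ − τ₂)].
At t = 25.33: e^(−t/τ₁) = 0.0928505, e^(−t/τ₂) = 0.0456056.
C₂ = 3.820·[1 − (10.6573·0.0928505 − 8.20345·0.0456056)/(2.45390)] = 3.820·0.749208 = 2.86198 g/L.

2.862 g/L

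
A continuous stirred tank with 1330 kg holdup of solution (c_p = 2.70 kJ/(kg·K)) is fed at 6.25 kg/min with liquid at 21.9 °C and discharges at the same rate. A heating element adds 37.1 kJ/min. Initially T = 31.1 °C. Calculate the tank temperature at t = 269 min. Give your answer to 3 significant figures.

Unsteady energy balance on the tank contents: M c_p dT/dt = ṁ c_p (T_in − T) + 37.1.
τ = M/ṁ = 212.80 min; T_ss = T_in + Q̇/(ṁ c_p) = 21.9 + 37.1/(6.25·2.70) = 24.099 °C.
This is linear first-order; T(t) = T_ss + (T₀ − T_ss) e^(−t/τ).
T(269) = 24.099 + (7.0015)·e^(−269/212.80) = 24.099 + (7.0015)·0.28249 = 26.076 °C.

26.1 °C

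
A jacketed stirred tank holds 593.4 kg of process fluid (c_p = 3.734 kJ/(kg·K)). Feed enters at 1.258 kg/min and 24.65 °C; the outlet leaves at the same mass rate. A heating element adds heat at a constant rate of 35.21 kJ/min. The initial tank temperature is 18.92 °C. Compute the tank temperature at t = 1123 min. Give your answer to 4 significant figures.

30.92 °C

Unsteady energy balance on the tank contents: M c_p dT/dt = ṁ c_p (T_in − T) + 35.21.
Rearrange: dT/dt = (T_ss − T)/τ with τ = M/ṁ = 471.701 min and T_ss = T_in + Q̇/(ṁ c_p) = 32.1457 °C.
Solution: T(t) = T_ss + (T₀ − T_ss) e^(−t/τ).
T(1123) = 32.1457 + (-13.2257)·e^(−1123/471.701) = 32.1457 + (-13.2257)·0.0924817 = 30.9225 °C.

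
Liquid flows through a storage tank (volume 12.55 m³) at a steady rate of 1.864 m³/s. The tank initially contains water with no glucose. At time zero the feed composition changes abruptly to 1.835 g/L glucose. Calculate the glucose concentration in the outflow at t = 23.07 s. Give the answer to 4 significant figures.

1.775 g/L

Mass balance on the solute (V constant): V dC/dt = Q(C_in − C).
So dC/dt = (C_in − C)/τ with τ = V/Q = 12.55/1.864 = 6.73283 s.
This is linear first-order; C(t) = C_in + (C₀ − C_in) e^(−t/τ).
C(23.07) = 1.835 + (0 − 1.835)·e^(−23.07/6.73283) = 1.835 + (-1.83500)·0.0325007 = 1.77536 g/L.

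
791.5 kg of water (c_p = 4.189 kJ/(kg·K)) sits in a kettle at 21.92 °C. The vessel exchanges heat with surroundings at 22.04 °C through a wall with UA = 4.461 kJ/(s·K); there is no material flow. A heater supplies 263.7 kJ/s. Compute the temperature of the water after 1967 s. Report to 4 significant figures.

76.95 °C

M c_p dT/dt = −UA(T − T_amb) + Q̇.
dT/dt = (T_ss − T)/τ with T_ss = T_amb + Q̇/UA = 22.04 + 263.7/4.461 = 81.1523 °C, τ = M c_p/UA = 791.5·4.189/4.461 = 743.240 s.
Solution: T(t) = T_ss + (T₀ − T_ss) e^(−t/τ).
T(1967) = 81.1523 + (-59.2323)·0.0708975 = 76.9529 °C.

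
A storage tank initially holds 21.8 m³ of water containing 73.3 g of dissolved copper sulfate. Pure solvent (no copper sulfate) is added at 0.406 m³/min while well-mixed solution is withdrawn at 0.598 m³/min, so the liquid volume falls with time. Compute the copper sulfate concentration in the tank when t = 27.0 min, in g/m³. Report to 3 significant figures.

1.89 g/m³

Total volume: dV/dt = Q_in − Q_out = -0.19200 m³/min, so V(t) = 21.8 − 0.19200 t and V(27.0) = 16.616 m³.
Species balance (pure solvent in): dm/dt = −Q_out · m/V(t).
Separate: dm/m = −Q_out dt/V(t) ⇒ ln(m/m₀) = −(Q_out/(Q_in−Q_out)) ln(V/V₀).
m = m₀ (V₀/V)^(Q_out/(Q_in−Q_out)) = 73.3 × (21.8/16.616)^(-3.1146) = 31.463 g.
C = m/V = 31.463/16.616 = 1.8935 g/m³.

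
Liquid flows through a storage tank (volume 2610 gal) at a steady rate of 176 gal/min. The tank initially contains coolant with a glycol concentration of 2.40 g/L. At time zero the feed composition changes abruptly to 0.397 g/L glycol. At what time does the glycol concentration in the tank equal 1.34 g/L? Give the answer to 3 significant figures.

Species balance: V dC/dt = Q(C_in − C) ⇒ τ = V/Q = 14.830 min.
C(t) = C_in + (C₀ − C_in) e^(−t/τ). Set C = 1.34 and solve for t:
e^(−t/τ) = (C − C_in)/(C₀ − C_in) = (1.34 − 0.397)/(2.40 − 0.397) = 0.47079
t = −τ ln(…) = 14.830 × 0.75334 = 11.172 min.

11.2 min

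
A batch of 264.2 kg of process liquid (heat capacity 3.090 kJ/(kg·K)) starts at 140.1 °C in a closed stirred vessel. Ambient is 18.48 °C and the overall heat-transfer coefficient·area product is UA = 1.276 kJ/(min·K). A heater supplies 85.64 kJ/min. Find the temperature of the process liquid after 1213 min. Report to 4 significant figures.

93.78 °C

Lumped-capacitance energy balance: M c_p dT/dt = UA(T_amb − T) + Q̇.
dT/dt = (T_ss − T)/τ with T_ss = T_amb + Q̇/UA = 18.48 + 85.64/1.276 = 85.5960 °C, τ = M c_p/UA = 264.2·3.090/1.276 = 639.795 min.
Integrating: T(t) = T_ss + (T₀ − T_ss) e^(−t/τ).
T(1213) = 85.5960 + (54.5040)·0.150180 = 93.7814 °C.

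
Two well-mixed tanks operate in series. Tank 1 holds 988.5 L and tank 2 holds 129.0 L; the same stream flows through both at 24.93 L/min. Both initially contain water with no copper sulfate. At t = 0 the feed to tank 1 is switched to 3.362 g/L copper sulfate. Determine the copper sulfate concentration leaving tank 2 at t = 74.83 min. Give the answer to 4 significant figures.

2.776 g/L

Each tank obeys Vᵢ dCᵢ/dt = Q(Cᵢ₋₁ − Cᵢ), so τᵢ = Vᵢ/Q.
τ₁ = 988.5/24.93 = 39.6510 min; τ₂ = 129.0/24.93 = 5.17449 min.
Tank 1: C₁ = C_in(1 − e^(−t/τ₁)). Tank 2 (τ₁ ≠ τ₂): C₂ = C_in[1 − (τ₁ e^(−t/τ₁) − τ₂ e^(−t/τ₂))/(τ₁ − τ₂)].
At t = 74.83: e^(−t/τ₁) = 0.151493, e^(−t/τ₂) = 5.24231e-07.
C₂ = 3.362·[1 − (39.6510·0.151493 − 5.17449·5.24231e-07)/(34.4765)] = 3.362·0.825770 = 2.77624 g/L.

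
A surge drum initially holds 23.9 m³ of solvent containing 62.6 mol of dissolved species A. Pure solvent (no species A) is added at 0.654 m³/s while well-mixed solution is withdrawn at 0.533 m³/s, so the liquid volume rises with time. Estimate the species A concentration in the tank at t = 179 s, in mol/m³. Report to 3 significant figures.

Total volume: dV/dt = Q_in − Q_out = 0.12100 m³/s, so V(t) = 23.9 + 0.12100 t and V(179) = 45.559 m³.
Species balance (pure solvent in): dm/dt = −Q_out · m/V(t).
dm/m = −Q_out dt/(V₀ + 0.12100 t); integrating gives ln(m/m₀) = −(Q_out/(Q_in−Q_out)) ln(V/V₀).
m = m₀ (V₀/V)^(Q_out/(Q_in−Q_out)) = 62.6 × (23.9/45.559)^(4.4050) = 3.6510 mol.
C = m/V = 3.6510/45.559 = 0.080137 mol/m³.

0.0801 mol/m³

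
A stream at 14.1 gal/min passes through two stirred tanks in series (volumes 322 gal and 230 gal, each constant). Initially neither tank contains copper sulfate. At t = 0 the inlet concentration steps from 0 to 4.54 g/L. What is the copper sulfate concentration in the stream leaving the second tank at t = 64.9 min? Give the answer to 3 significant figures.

Each tank obeys Vᵢ dCᵢ/dt = Q(Cᵢ₋₁ − Cᵢ), so τᵢ = Vᵢ/Q.
τ₁ = 322/14.1 = 22.837 min; τ₂ = 230/14.1 = 16.312 min.
Solving the cascade with C₁(0)=C₂(0)=0 gives C₂(t) = C_in[1 − (τ₁ e^(−t/τ₁) − τ₂ e^(−t/τ₂))/(τ₁ − τ₂)].
At t = 64.9: e^(−t/τ₁) = 0.058315, e^(−t/τ₂) = 0.018711.
C₂ = 4.54·[1 − (22.837·0.058315 − 16.312·0.018711)/(6.5248)] = 4.54·0.84267 = 3.8257 g/L.

3.83 g/L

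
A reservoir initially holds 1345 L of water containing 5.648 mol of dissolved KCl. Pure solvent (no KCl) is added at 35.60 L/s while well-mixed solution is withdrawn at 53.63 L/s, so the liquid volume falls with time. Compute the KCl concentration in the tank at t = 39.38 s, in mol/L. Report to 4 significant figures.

0.0009540 mol/L

Total volume: dV/dt = Q_in − Q_out = -18.0300 L/s, so V(t) = 1345 − 18.0300 t and V(39.38) = 634.979 L.
Solute balance: dm/dt = 0 − Q_out C = −Q_out m/V(t).
Separate: dm/m = −Q_out dt/V(t) ⇒ ln(m/m₀) = −(Q_out/(Q_in−Q_out)) ln(V/V₀).
m = m₀ (V₀/V)^(Q_out/(Q_in−Q_out)) = 5.648 × (1345/634.979)^(-2.97449) = 0.605789 mol.
C = m/V = 0.605789/634.979 = 0.000954031 mol/L.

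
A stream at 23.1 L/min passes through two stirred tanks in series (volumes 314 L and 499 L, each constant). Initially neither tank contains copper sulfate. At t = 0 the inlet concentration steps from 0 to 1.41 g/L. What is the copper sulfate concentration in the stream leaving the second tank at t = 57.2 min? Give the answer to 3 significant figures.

Time constants: τᵢ = Vᵢ/Q for each well-mixed tank.
τ₁ = 314/23.1 = 13.593 min; τ₂ = 499/23.1 = 21.602 min.
Tank 1: C₁ = C_in(1 − e^(−t/τ₁)). Tank 2 (τ₁ ≠ τ₂): C₂ = C_in[1 − (τ₁ e^(−t/τ₁) − τ₂ e^(−t/τ₂))/(τ₁ − τ₂)].
At t = 57.2: e^(−t/τ₁) = 0.014876, e^(−t/τ₂) = 0.070797.
C₂ = 1.41·[1 − (13.593·0.014876 − 21.602·0.070797)/(-8.0087)] = 1.41·0.83429 = 1.1763 g/L.

1.18 g/L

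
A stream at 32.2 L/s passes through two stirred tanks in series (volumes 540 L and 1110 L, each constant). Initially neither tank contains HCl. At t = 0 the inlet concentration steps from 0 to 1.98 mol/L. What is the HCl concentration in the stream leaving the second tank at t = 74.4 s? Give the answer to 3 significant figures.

1.56 mol/L

Each tank obeys Vᵢ dCᵢ/dt = Q(Cᵢ₋₁ − Cᵢ), so τᵢ = Vᵢ/Q.
τ₁ = 540/32.2 = 16.770 s; τ₂ = 1110/32.2 = 34.472 s.
Tank 1: C₁ = C_in(1 − e^(−t/τ₁)). Tank 2 (τ₁ ≠ τ₂): C₂ = C_in[1 − (τ₁ e^(−t/τ₁) − τ₂ e^(−t/τ₂))/(τ₁ − τ₂)].
At t = 74.4: e^(−t/τ₁) = 0.011838, e^(−t/τ₂) = 0.11552.
C₂ = 1.98·[1 − (16.770·0.011838 − 34.472·0.11552)/(-17.702)] = 1.98·0.78625 = 1.5568 mol/L.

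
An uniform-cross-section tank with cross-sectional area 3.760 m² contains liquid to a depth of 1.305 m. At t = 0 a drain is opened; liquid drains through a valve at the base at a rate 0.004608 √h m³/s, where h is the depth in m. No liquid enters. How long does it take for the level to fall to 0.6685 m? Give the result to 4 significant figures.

Unsteady balance on liquid volume: A dh/dt = −0.004608 √h.
This is separable: 2 d(√h)/dt = −0.004608/A, so √h = √h₀ − (0.004608/(2A)) t.
t = 2A(√h₀ − √h)/0.004608 = 2·3.760·(√1.305 − √0.6685)/0.004608
  = 7.52000 × (1.14237 − 0.817618) / 0.004608 = 529.970 s.

530.0 s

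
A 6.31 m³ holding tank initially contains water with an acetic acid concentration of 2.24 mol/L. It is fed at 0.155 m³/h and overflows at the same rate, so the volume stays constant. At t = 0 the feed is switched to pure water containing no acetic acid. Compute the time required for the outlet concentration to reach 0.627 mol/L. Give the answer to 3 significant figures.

51.8 h

Accumulation = in − out for the solute gives V dC/dt = Q(C_in − C), so τ = V/Q = 40.710 h.
C(t) = C_in + (C₀ − C_in) e^(−t/τ). Set C = 0.627 and solve for t:
e^(−t/τ) = (C − C_in)/(C₀ − C_in) = (0.627 − 0)/(2.24 − 0) = 0.27991
t = −τ ln(…) = 40.710 × 1.2733 = 51.835 h.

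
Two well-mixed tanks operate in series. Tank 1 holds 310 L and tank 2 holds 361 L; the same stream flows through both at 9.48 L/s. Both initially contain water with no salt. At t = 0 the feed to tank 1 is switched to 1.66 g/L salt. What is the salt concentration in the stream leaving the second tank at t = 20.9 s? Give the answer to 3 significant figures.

0.198 g/L

Each tank obeys Vᵢ dCᵢ/dt = Q(Cᵢ₋₁ − Cᵢ), so τᵢ = Vᵢ/Q.
τ₁ = 310/9.48 = 32.700 s; τ₂ = 361/9.48 = 38.080 s.
Solving the cascade with C₁(0)=C₂(0)=0 gives C₂(t) = C_in[1 − (τ₁ e^(−t/τ₁) − τ₂ e^(−t/τ₂))/(τ₁ − τ₂)].
At t = 20.9: e^(−t/τ₁) = 0.52775, e^(−t/τ₂) = 0.57762.
C₂ = 1.66·[1 − (32.700·0.52775 − 38.080·0.57762)/(-5.3797)] = 1.66·0.11925 = 0.19796 g/L.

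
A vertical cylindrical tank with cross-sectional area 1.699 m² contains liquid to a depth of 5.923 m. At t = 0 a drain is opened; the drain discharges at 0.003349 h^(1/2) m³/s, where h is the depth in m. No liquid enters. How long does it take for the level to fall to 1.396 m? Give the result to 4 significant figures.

With no inflow, A dh/dt = −0.003349 √h.
Separate and integrate: 2(√h − √h₀) = −(0.003349/A) t.
t = 2A(√h₀ − √h)/0.003349 = 2·1.699·(√5.923 − √1.396)/0.003349
  = 3.39800 × (2.43372 − 1.18152) / 0.003349 = 1270.52 s.

1271 s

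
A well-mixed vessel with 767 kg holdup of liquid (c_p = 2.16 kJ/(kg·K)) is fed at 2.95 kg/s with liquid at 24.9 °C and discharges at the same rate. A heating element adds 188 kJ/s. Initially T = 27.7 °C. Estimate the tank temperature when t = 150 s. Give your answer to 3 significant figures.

M c_p dT/dt = ṁ c_p (T_in − T) + Q̇.
Rearrange: dT/dt = (T_ss − T)/τ with τ = M/ṁ = 260.00 s and T_ss = T_in + Q̇/(ṁ c_p) = 54.404 °C.
Solution: T(t) = T_ss + (T₀ − T_ss) e^(−t/τ).
T(150) = 54.404 + (-26.704)·e^(−150/260.00) = 54.404 + (-26.704)·0.56162 = 39.406 °C.

39.4 °C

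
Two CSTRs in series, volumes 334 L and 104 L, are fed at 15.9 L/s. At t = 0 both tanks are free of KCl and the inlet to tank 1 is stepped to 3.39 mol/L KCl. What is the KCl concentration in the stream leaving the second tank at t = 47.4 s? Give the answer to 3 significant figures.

2.88 mol/L

Time constants: τᵢ = Vᵢ/Q for each well-mixed tank.
τ₁ = 334/15.9 = 21.006 s; τ₂ = 104/15.9 = 6.5409 s.
Solving the cascade with C₁(0)=C₂(0)=0 gives C₂(t) = C_in[1 − (τ₁ e^(−t/τ₁) − τ₂ e^(−t/τ₂))/(τ₁ − τ₂)].
At t = 47.4: e^(−t/τ₁) = 0.10472, e^(−t/τ₂) = 0.00071250.
C₂ = 3.39·[1 − (21.006·0.10472 − 6.5409·0.00071250)/(14.465)] = 3.39·0.84825 = 2.8756 mol/L.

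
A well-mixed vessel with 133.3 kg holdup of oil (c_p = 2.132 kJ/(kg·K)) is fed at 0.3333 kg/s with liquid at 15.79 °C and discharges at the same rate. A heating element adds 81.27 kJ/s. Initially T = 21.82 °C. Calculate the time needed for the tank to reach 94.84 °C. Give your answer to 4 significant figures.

Energy balance: M c_p dT/dt = ṁ c_p (T_in − T) + 81.27.
τ = M/ṁ = 399.940 s; T_ss = T_in + Q̇/(ṁ c_p) = 130.159 °C.
T(t) = T_ss + (T₀ − T_ss) e^(−t/τ). Set T = 94.84:
e^(−t/τ) = (94.84 − 130.159)/(21.82 − 130.159) = 0.326004
t = −399.940 · ln(0.326004) = 448.272 s.

448.3 s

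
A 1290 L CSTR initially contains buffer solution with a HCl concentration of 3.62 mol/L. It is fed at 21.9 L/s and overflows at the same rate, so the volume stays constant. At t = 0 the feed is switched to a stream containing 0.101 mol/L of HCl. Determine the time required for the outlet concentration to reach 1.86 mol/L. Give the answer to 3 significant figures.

Mass balance on the solute (V constant): V dC/dt = Q(C_in − C), so τ = V/Q = 58.904 s.
C(t) = C_in + (C₀ − C_in) e^(−t/τ). Set C = 1.86 and solve for t:
e^(−t/τ) = (C − C_in)/(C₀ − C_in) = (1.86 − 0.101)/(3.62 − 0.101) = 0.49986
t = −τ ln(…) = 58.904 × 0.69343 = 40.846 s.

40.8 s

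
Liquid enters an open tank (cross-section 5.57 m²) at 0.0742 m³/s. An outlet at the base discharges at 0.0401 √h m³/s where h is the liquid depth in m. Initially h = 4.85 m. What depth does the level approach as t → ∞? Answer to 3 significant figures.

A dh/dt = Q_in − 0.0401 √h. Steady state requires inflow = outflow:
Q_in = 0.0401 √h_ss ⇒ √h_ss = 0.0742/0.0401 = 1.8504.
h_ss = 1.8504² = 3.4239 m. (Since h₀ = 4.85 m > h_ss, the level will fall toward this value.)

3.42 m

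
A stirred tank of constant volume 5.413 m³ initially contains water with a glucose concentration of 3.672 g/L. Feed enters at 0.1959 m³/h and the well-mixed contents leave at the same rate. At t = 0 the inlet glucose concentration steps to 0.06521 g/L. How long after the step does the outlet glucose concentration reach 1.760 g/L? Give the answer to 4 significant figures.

Species balance on the tank: V dC/dt = Q(C_in − C), so τ = V/Q = 27.6314 h.
C(t) = C_in + (C₀ − C_in) e^(−t/τ). Set C = 1.760 and solve for t:
e^(−t/τ) = (C − C_in)/(C₀ − C_in) = (1.760 − 0.06521)/(3.672 − 0.06521) = 0.469889
t = −τ ln(…) = 27.6314 × 0.755259 = 20.8689 h.

20.87 h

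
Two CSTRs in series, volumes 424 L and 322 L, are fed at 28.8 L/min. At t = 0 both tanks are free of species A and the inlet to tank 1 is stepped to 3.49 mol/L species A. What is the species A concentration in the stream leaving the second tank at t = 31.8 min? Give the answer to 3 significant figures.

Time constants: τᵢ = Vᵢ/Q for each well-mixed tank.
τ₁ = 424/28.8 = 14.722 min; τ₂ = 322/28.8 = 11.181 min.
Tank 1: C₁ = C_in(1 − e^(−t/τ₁)). Tank 2 (τ₁ ≠ τ₂): C₂ = C_in[1 − (τ₁ e^(−t/τ₁) − τ₂ e^(−t/τ₂))/(τ₁ − τ₂)].
At t = 31.8: e^(−t/τ₁) = 0.11533, e^(−t/τ₂) = 0.058179.
C₂ = 3.49·[1 − (14.722·0.11533 − 11.181·0.058179)/(3.5417)] = 3.49·0.70427 = 2.4579 mol/L.

2.46 mol/L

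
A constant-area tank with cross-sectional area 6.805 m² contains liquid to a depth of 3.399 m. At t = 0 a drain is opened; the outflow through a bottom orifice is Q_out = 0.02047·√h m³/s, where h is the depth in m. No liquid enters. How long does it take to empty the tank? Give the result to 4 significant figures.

1226 s

Accumulation of liquid (constant cross-section A): A dh/dt = −0.02047 √h.
∫ h^(−1/2) dh = −(0.02047/A) ∫ dt, giving 2√h = 2√h₀ − (0.02047/A) t.
Tank is empty when √h = 0: t_empty = 2A√h₀/0.02047.
t_empty = 2·6.805·√3.399/0.02047 = 13.6100·1.84364/0.02047 = 1225.79 s.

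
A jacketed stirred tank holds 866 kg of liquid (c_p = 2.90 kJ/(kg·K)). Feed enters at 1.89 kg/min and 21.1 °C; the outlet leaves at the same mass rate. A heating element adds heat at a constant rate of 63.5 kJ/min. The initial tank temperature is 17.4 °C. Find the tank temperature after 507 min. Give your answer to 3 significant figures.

27.6 °C

Energy balance: M c_p dT/dt = ṁ c_p (T_in − T) + 63.5.
Rearrange: dT/dt = (T_ss − T)/τ with τ = M/ṁ = 458.20 min and T_ss = T_in + Q̇/(ṁ c_p) = 32.685 °C.
Integrating: T(t) = T_ss + (T₀ − T_ss) e^(−t/τ).
T(507) = 32.685 + (-15.285)·e^(−507/458.20) = 32.685 + (-15.285)·0.33071 = 27.630 °C.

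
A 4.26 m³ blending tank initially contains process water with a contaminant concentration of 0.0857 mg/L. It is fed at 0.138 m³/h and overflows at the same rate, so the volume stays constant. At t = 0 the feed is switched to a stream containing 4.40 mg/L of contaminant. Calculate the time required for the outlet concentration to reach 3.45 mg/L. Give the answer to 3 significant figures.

Accumulation = in − out for the solute gives V dC/dt = Q(C_in − C), so τ = V/Q = 30.870 h.
C(t) = C_in + (C₀ − C_in) e^(−t/τ). Set C = 3.45 and solve for t:
e^(−t/τ) = (C − C_in)/(C₀ − C_in) = (3.45 − 4.40)/(0.0857 − 4.40) = 0.22020
t = −τ ln(…) = 30.870 × 1.5132 = 46.713 h.

46.7 h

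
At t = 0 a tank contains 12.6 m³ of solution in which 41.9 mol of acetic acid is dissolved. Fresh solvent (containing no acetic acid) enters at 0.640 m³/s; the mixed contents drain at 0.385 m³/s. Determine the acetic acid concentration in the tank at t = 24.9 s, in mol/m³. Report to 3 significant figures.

Let m(t) be the amount of acetic acid. Volume: V(t) = V₀ + (Q_in − Q_out) t = 12.6 + 0.25500 t; V(24.9) = 18.950 m³.
Solute balance: dm/dt = 0 − Q_out C = −Q_out m/V(t).
dm/m = −Q_out dt/(V₀ + 0.25500 t); integrating gives ln(m/m₀) = −(Q_out/(Q_in−Q_out)) ln(V/V₀).
m = m₀ (V₀/V)^(Q_out/(Q_in−Q_out)) = 41.9 × (12.6/18.950)^(1.5098) = 22.627 mol.
C = m/V = 22.627/18.950 = 1.1941 mol/m³.

1.19 mol/m³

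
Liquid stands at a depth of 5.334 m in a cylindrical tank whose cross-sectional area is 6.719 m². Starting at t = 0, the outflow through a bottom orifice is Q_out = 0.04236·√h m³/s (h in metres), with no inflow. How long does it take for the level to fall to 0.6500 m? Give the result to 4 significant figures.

Unsteady balance on liquid volume: A dh/dt = −0.04236 √h.
∫ h^(−1/2) dh = −(0.04236/A) ∫ dt, giving 2√h = 2√h₀ − (0.04236/A) t.
t = 2A(√h₀ − √h)/0.04236 = 2·6.719·(√5.334 − √0.6500)/0.04236
  = 13.4380 × (2.30955 − 0.806226) / 0.04236 = 476.903 s.

476.9 s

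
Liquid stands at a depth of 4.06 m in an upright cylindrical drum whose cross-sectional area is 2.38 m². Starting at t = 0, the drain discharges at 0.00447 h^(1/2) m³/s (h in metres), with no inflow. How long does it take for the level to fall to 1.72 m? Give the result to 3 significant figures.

749 s

A dh/dt = −Q_out = −0.00447 √h.
Separate and integrate: 2(√h − √h₀) = −(0.00447/A) t.
t = 2A(√h₀ − √h)/0.00447 = 2·2.38·(√4.06 − √1.72)/0.00447
  = 4.7600 × (2.0149 − 1.3115) / 0.00447 = 749.09 s.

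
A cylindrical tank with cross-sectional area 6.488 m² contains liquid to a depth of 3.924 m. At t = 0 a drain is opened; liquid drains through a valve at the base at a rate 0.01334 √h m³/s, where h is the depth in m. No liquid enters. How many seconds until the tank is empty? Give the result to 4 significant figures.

1927 s

A dh/dt = −Q_out = −0.01334 √h.
This is separable: 2 d(√h)/dt = −0.01334/A, so √h = √h₀ − (0.01334/(2A)) t.
Set h = 0: 2√h₀ = (0.01334/A) t_empty ⇒ t_empty = 2A√h₀/0.01334.
t_empty = 2·6.488·√3.924/0.01334 = 12.9760·1.98091/0.01334 = 1926.86 s.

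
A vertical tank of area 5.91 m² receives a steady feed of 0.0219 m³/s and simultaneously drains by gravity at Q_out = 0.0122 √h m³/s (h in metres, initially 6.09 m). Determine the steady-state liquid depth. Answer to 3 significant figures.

Mass balance (ρ constant): A dh/dt = Q_in − 0.0122 √h. At steady state dh/dt = 0:
Q_in = 0.0122 √h_ss ⇒ √h_ss = 0.0219/0.0122 = 1.7951.
h_ss = 1.7951² = 3.2223 m. (Since h₀ = 6.09 m > h_ss, the level will fall toward this value.)

3.22 m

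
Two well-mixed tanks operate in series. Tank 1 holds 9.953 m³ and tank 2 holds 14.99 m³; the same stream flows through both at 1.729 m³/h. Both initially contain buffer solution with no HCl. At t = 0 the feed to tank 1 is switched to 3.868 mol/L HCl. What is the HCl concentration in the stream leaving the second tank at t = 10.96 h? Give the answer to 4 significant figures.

Each tank obeys Vᵢ dCᵢ/dt = Q(Cᵢ₋₁ − Cᵢ), so τᵢ = Vᵢ/Q.
τ₁ = 9.953/1.729 = 5.75651 h; τ₂ = 14.99/1.729 = 8.66975 h.
Solving the cascade with C₁(0)=C₂(0)=0 gives C₂(t) = C_in[1 − (τ₁ e^(−t/τ₁) − τ₂ e^(−t/τ₂))/(τ₁ − τ₂)].
At t = 10.96: e^(−t/τ₁) = 0.148982, e^(−t/τ₂) = 0.282475.
C₂ = 3.868·[1 − (5.75651·0.148982 − 8.66975·0.282475)/(-2.91324)] = 3.868·0.453745 = 1.75509 mol/L.

1.755 mol/L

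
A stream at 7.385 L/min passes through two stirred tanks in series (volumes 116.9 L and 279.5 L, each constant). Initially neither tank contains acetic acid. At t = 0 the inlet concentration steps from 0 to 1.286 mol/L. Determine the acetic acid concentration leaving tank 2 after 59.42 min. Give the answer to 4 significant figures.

Each tank obeys Vᵢ dCᵢ/dt = Q(Cᵢ₋₁ − Cᵢ), so τᵢ = Vᵢ/Q.
τ₁ = 116.9/7.385 = 15.8294 min; τ₂ = 279.5/7.385 = 37.8470 min.
Solving the cascade with C₁(0)=C₂(0)=0 gives C₂(t) = C_in[1 − (τ₁ e^(−t/τ₁) − τ₂ e^(−t/τ₂))/(τ₁ − τ₂)].
At t = 59.42: e^(−t/τ₁) = 0.0234291, e^(−t/τ₂) = 0.208044.
C₂ = 1.286·[1 − (15.8294·0.0234291 − 37.8470·0.208044)/(-22.0176)] = 1.286·0.659229 = 0.847768 mol/L.

0.8478 mol/L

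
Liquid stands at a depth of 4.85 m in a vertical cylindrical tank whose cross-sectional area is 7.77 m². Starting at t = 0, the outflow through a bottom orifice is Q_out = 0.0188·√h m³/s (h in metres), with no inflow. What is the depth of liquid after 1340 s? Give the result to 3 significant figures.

Volume balance on the tank: A dh/dt = −0.0188 √h.
∫ h^(−1/2) dh = −(0.0188/A) ∫ dt, giving 2√h = 2√h₀ − (0.0188/A) t.
√h = √4.85 − 0.0188·1340/(2·7.77) = 2.2023 − 1.6211 = 0.58116.
h = 0.58116² = 0.33775 m.

0.338 m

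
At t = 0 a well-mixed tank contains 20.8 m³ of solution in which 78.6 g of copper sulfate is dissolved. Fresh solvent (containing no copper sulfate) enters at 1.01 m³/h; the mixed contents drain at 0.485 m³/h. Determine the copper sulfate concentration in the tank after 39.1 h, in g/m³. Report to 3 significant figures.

1.01 g/m³

Let m(t) be the amount of copper sulfate. Volume: V(t) = V₀ + (Q_in − Q_out) t = 20.8 + 0.52500 t; V(39.1) = 41.328 m³.
No copper sulfate enters, so dm/dt = −Q_out · (m/V).
Separate: dm/m = −Q_out dt/V(t) ⇒ ln(m/m₀) = −(Q_out/(Q_in−Q_out)) ln(V/V₀).
m = m₀ (V₀/V)^(Q_out/(Q_in−Q_out)) = 78.6 × (20.8/41.328)^(0.92381) = 41.684 g.
C = m/V = 41.684/41.328 = 1.0086 g/m³.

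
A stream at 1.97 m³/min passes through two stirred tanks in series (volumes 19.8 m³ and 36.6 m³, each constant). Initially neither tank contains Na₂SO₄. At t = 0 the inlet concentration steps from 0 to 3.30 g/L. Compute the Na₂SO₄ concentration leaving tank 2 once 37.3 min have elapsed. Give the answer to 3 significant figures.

Each tank obeys Vᵢ dCᵢ/dt = Q(Cᵢ₋₁ − Cᵢ), so τᵢ = Vᵢ/Q.
τ₁ = 19.8/1.97 = 10.051 min; τ₂ = 36.6/1.97 = 18.579 min.
Solving the cascade with C₁(0)=C₂(0)=0 gives C₂(t) = C_in[1 − (τ₁ e^(−t/τ₁) − τ₂ e^(−t/τ₂))/(τ₁ − τ₂)].
At t = 37.3: e^(−t/τ₁) = 0.024449, e^(−t/τ₂) = 0.13430.
C₂ = 3.30·[1 − (10.051·0.024449 − 18.579·0.13430)/(-8.5279)] = 3.30·0.73623 = 2.4296 g/L.

2.43 g/L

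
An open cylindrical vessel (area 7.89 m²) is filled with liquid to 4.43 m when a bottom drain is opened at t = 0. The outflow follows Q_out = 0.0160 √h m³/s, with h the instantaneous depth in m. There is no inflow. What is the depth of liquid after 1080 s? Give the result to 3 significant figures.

1.02 m

A dh/dt = −Q_out = −0.0160 √h.
Separate and integrate: 2(√h − √h₀) = −(0.0160/A) t.
√h = √4.43 − 0.0160·1080/(2·7.89) = 2.1048 − 1.0951 = 1.0097.
h = 1.0097² = 1.0195 m.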